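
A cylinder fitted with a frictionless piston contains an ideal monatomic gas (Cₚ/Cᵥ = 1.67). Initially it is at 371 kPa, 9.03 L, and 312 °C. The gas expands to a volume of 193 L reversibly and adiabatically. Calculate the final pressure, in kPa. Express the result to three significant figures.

P₂ ≈ 2.23 kPa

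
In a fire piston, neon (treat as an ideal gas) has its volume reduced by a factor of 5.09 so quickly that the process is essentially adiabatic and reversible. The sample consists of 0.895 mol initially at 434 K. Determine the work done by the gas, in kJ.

Adiabatic: T₁V₁^(γ−1) = T₂V₂^(γ−1) ⇒ T₂ = T₁ (V₁/V₂)^(γ−1).
γ = 5/3 for a monatomic ideal gas, so γ−1 = 2/3.
T₂ = 434 × 5.09^(2/3) = 1284 K.
Q = 0, so ΔU = W_on_gas = nCᵥΔT with Cᵥ = R/(γ−1) = 12.47 J/(mol·K).
ΔU = 0.895 × 12.47 × (1284 − 434) = 9490 J.
Work done by the gas = −ΔU = -9490 J.

W ≈ -9.49 kJ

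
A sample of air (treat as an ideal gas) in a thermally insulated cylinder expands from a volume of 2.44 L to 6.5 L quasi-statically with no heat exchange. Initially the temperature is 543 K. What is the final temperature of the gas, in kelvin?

Adiabatic: T₁V₁^(γ−1) = T₂V₂^(γ−1) ⇒ T₂ = T₁ (V₁/V₂)^(γ−1).
For a diatomic ideal gas γ = 7/5, so γ−1 = 2/5.
T₂ = 543 × (2.44/6.5)^(2/5) = 366.9 K.

T₂ ≈ 367 K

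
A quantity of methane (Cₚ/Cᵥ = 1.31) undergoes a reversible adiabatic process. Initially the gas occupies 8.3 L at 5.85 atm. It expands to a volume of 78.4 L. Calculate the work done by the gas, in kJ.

P₂ = P₁(V₁/V₂)^γ = 5.85×(8.3/78.4)^(1.31) = 0.3087 atm.
For a reversible adiabat, W_by_gas = (P₁V₁ − P₂V₂)/(γ−1).
W_by = (592800×0.0083 − 31280×0.0784) / (0.31) = 7959 J.

W ≈ 7.96 kJ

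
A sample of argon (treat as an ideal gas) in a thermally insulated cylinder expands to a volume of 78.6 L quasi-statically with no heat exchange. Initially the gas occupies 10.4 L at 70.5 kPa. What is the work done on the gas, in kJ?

W ≈ -0.814 kJ

γ = 5/3 for a monatomic ideal gas.
P₂ = P₁(V₁/V₂)^γ = 70.5×(10.4/78.6)^(5/3) = 2.422 kPa.
For a reversible adiabat, W_by_gas = (P₁V₁ − P₂V₂)/(γ−1).
W_by = (70500×0.0104 − 2422×0.0786) / (2/3) = 814.2 J.
W_on_gas = −W_by = -814.2 J.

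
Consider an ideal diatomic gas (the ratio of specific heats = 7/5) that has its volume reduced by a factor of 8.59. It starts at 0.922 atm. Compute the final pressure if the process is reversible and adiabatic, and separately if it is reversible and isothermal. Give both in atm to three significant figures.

Isothermal: P₂ = P₁(V₁/V₂) = 0.922×8.59 = 7.92 atm.
Adiabatic: P₂ = P₁(V₁/V₂)^γ = 0.922×8.59^(7/5) = 18.72 atm.

adiabatic: 18.7 atm; isothermal: 7.92 atm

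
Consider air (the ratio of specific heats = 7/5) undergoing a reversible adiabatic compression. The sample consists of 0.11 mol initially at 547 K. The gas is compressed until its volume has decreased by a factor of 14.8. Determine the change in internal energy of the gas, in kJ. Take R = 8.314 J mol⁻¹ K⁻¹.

ΔU ≈ 2.42 kJ

For a reversible adiabat TV^(γ−1) is constant, so T₂ = T₁ (V₁/V₂)^(γ−1).
T₂ = 547 × 14.8^(2/5) = 1607 K.
Q = 0, so ΔU = W_on_gas = nCᵥΔT with Cᵥ = R/(γ−1) = 20.79 J/(mol·K).
ΔU = 0.11 × 20.79 × (1607 − 547) = 2424 J.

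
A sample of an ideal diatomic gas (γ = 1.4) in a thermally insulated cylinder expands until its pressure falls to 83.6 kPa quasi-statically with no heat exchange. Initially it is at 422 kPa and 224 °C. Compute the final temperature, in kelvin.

Along an adiabat T P^((1−γ)/γ) is constant, so T₂ = T₁ (P₂/P₁)^((γ−1)/γ).
T₁ = 224 °C = 497.1 K.
T₂ = 497.1 × (83.6/422)^(0.286) = 313 K.

T₂ ≈ 313 K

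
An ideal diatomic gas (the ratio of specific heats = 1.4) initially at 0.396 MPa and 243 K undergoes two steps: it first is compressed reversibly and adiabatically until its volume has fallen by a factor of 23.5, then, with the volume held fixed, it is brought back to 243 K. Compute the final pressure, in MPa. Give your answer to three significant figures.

P₃ ≈ 9.31 MPa

Adiabatic step (PV^γ = const): P₂ = 0.396×23.5^(1.4) = 32.9 MPa; T₂ = 243×23.5^(0.4) = 859.1 K.
Isochoric: P₃ = P₂(T₃/T₂) = 32.9 × (243/859.1) = 9.306 MPa.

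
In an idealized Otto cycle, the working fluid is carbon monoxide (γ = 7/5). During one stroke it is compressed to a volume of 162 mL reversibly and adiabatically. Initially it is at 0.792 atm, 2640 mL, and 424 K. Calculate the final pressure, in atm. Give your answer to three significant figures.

P₂ ≈ 39.4 atm

Since PV^γ is constant along a reversible adiabat, P₂ = P₁ (V₁/V₂)^γ.
P₂ = 0.792 × (2640/162)^(7/5) = 39.41 atm.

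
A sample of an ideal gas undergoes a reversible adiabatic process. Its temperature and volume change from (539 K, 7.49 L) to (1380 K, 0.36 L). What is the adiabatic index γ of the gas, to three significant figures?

γ ≈ 1.31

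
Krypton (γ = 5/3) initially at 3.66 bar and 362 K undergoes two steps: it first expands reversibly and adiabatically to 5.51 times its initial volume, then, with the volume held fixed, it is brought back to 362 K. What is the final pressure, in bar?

Adiabatic step (PV^γ = const): P₂ = 3.66×(1/5.51)^(5/3) = 0.2129 bar; T₂ = 362×(1/5.51)^(2/3) = 116 K.
Isochoric: P₃ = P₂(T₃/T₂) = 0.2129 × (362/116) = 0.6642 bar.

P₃ ≈ 0.664 bar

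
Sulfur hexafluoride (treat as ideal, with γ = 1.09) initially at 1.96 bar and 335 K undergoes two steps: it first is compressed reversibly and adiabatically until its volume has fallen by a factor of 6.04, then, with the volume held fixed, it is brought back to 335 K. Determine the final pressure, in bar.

Adiabatic step (PV^γ = const): P₂ = 1.96×6.04^(1.09) = 13.92 bar; T₂ = 335×6.04^(0.09) = 393.9 K.
Isochoric: P₃ = P₂(T₃/T₂) = 13.92 × (335/393.9) = 11.84 bar.

P₃ ≈ 11.8 bar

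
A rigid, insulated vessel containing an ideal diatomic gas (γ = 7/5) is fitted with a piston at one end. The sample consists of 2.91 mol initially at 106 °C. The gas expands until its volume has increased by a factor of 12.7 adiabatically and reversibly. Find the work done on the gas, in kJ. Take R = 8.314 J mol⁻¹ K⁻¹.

For a reversible adiabat TV^(γ−1) is constant, so T₂ = T₁ (V₁/V₂)^(γ−1).
T₁ = 106 °C = 379.1 K.
T₂ = 379.1 × (1/12.7)^(2/5) = 137.2 K.
Q = 0, so ΔU = W_on_gas = nCᵥΔT with Cᵥ = R/(γ−1) = 20.79 J/(mol·K).
ΔU = 2.91 × 20.79 × (137.2 − 379.1) = -14640 J.

W ≈ -14.6 kJ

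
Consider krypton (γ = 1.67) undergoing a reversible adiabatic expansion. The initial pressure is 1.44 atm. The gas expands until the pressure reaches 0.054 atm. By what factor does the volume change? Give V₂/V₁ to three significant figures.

V₂/V₁ ≈ 7.14

From PV^γ = const, V₂/V₁ = (P₁/P₂)^(1/γ).
V₂/V₁ = (1.44/0.054)^(0.599) = 7.143.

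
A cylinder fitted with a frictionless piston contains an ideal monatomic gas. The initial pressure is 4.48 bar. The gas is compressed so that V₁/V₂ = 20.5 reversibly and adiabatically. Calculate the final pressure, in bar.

P₂ ≈ 688 bar

Since PV^γ is constant along a reversible adiabat, P₂ = P₁ (V₁/V₂)^γ.
For a monatomic ideal gas γ = 5/3.
P₂ = 4.48 × 20.5^(5/3) = 687.9 bar.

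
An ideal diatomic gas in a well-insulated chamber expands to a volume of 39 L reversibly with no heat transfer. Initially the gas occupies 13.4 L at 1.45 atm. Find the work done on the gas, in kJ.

γ = 7/5 for a diatomic ideal gas.
P₂ = P₁(V₁/V₂)^γ = 1.45×(13.4/39)^(7/5) = 0.325 atm.
For a reversible adiabat, W_by_gas = (P₁V₁ − P₂V₂)/(γ−1).
W_by = (146900×0.0134 − 32930×0.039) / (2/5) = 1712 J.
W_on_gas = −W_by = -1712 J.

W ≈ -1.71 kJ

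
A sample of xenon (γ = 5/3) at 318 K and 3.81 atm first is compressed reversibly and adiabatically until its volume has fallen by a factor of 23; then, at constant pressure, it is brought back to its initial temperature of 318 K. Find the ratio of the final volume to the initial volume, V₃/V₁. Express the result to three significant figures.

V₃/V₁ ≈ 0.00538

Adiabatic step: V₂/V₁ = 0.04348; T₂ = T₁·23^(2/3) = 2572 K.
Isobaric step: V₃/V₂ = T₃/T₂ = 318/2572.
V₃/V₁ = (V₂/V₁)(V₃/V₂) = 0.04348 × (318/2572) = 0.005376.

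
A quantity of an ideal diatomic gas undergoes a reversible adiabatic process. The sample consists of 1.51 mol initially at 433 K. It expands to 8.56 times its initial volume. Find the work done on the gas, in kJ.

W ≈ -7.83 kJ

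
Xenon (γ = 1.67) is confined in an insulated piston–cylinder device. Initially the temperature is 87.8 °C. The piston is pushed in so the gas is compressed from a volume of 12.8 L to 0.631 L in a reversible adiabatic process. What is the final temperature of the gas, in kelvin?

T₂ ≈ 2710 K

For a reversible adiabat TV^(γ−1) is constant, so T₂ = T₁ (V₁/V₂)^(γ−1).
T₁ = 87.8 °C = 360.9 K.
T₂ = 360.9 × (12.8/0.631)^(0.67) = 2712 K.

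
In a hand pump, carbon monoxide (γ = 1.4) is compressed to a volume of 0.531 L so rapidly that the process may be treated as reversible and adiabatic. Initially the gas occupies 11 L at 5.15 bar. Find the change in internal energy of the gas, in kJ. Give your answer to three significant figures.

P₂ = P₁(V₁/V₂)^γ = 5.15×(11/0.531)^(1.4) = 358.6 bar.
For a reversible adiabat, W_by_gas = (P₁V₁ − P₂V₂)/(γ−1).
W_by = (515000×0.011 − 3.586×10^7×0.000531) / (0.4) = -33440 J.
Q = 0 ⇒ ΔU = −W_by = 33440 J.

ΔU ≈ 33.4 kJ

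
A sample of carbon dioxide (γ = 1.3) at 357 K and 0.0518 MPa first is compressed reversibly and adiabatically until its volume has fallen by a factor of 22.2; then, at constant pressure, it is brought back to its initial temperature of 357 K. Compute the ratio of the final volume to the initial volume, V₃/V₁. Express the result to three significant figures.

Adiabatic step: V₂/V₁ = 0.04505; T₂ = T₁·22.2^(0.3) = 904.8 K.
Isobaric step: V₃/V₂ = T₃/T₂ = 357/904.8.
V₃/V₁ = (V₂/V₁)(V₃/V₂) = 0.04505 × (357/904.8) = 0.01777.

V₃/V₁ ≈ 0.0178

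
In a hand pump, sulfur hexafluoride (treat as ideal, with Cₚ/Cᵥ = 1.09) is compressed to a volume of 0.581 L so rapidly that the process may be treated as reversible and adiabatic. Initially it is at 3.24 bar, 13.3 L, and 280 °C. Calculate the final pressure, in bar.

P₂ ≈ 98.3 bar

Adiabatic: P₁V₁^γ = P₂V₂^γ ⇒ P₂ = P₁ (V₁/V₂)^γ.
P₂ = 3.24 × (13.3/0.581)^(1.09) = 98.31 bar.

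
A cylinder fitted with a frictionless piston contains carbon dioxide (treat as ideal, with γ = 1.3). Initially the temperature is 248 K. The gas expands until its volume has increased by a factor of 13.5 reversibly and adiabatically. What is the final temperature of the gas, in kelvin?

T₂ ≈ 114 K

Adiabatic: T₁V₁^(γ−1) = T₂V₂^(γ−1) ⇒ T₂ = T₁ (V₁/V₂)^(γ−1).
T₂ = 248 × (1/13.5)^(0.3) = 113.6 K.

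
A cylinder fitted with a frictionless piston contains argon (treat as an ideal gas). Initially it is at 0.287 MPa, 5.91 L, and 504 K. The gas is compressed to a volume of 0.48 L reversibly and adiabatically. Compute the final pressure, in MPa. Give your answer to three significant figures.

Adiabatic: P₁V₁^γ = P₂V₂^γ ⇒ P₂ = P₁ (V₁/V₂)^γ.
γ = 5/3 for a monatomic ideal gas.
P₂ = 0.287 × (5.91/0.48)^(5/3) = 18.84 MPa.

P₂ ≈ 18.8 MPa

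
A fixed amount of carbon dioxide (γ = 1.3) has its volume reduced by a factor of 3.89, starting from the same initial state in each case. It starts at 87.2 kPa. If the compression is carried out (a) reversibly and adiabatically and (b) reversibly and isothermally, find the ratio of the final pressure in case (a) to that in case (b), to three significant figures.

Isothermal: P_b = P₁(V₁/V₂) = 87.2×3.89.
Adiabatic: P_a = P₁(V₁/V₂)^γ = 87.2×3.89^(1.3).
P_a/P_b = (V₁/V₂)^(γ−1) = 3.89^(0.3) = 1.503.

P_adiabatic / P_isothermal ≈ 1.50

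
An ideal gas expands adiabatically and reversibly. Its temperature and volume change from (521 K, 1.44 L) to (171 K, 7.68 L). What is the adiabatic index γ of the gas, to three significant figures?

γ ≈ 1.67

TV^(γ−1) = const ⇒ γ − 1 = ln(T₂/T₁) / ln(V₁/V₂).
γ = 1 + ln(171/521) / ln(1.44/7.68) = 1.666.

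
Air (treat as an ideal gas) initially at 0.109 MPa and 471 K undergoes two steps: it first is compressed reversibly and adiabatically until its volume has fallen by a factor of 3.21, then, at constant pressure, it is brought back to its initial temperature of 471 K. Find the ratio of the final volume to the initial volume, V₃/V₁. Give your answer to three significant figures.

For a diatomic ideal gas γ = 7/5.
Adiabatic step: V₂/V₁ = 0.3115; T₂ = T₁·3.21^(2/5) = 751 K.
Isobaric step: V₃/V₂ = T₃/T₂ = 471/751.
V₃/V₁ = (V₂/V₁)(V₃/V₂) = 0.3115 × (471/751) = 0.1954.

V₃/V₁ ≈ 0.195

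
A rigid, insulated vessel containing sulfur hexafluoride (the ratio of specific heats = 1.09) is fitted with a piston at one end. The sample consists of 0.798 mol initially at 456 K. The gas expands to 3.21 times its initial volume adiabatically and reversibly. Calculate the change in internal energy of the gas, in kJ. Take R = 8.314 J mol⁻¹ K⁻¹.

ΔU ≈ -3.35 kJ

For a reversible adiabat TV^(γ−1) is constant, so T₂ = T₁ (V₁/V₂)^(γ−1).
T₂ = 456 × (1/3.21)^(0.09) = 410.6 K.
Q = 0, so ΔU = W_on_gas = nCᵥΔT with Cᵥ = R/(γ−1) = 92.38 J/(mol·K).
ΔU = 0.798 × 92.38 × (410.6 − 456) = -3350 J.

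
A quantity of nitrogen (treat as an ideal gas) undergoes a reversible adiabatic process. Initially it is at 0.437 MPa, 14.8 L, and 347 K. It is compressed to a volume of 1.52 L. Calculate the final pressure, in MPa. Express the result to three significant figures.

P₂ ≈ 10.6 MPa

Since PV^γ is constant along a reversible adiabat, P₂ = P₁ (V₁/V₂)^γ.
γ = 7/5 for a diatomic ideal gas.
P₂ = 0.437 × (14.8/1.52)^(7/5) = 10.57 MPa.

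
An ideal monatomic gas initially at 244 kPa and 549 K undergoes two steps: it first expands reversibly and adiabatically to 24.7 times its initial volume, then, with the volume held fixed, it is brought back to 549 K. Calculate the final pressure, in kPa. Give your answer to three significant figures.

For a monatomic ideal gas γ = 5/3.
Adiabatic step (PV^γ = const): P₂ = 244×(1/24.7)^(5/3) = 1.165 kPa; T₂ = 549×(1/24.7)^(2/3) = 64.73 K.
Isochoric: P₃ = P₂(T₃/T₂) = 1.165 × (549/64.73) = 9.879 kPa.

P₃ ≈ 9.88 kPa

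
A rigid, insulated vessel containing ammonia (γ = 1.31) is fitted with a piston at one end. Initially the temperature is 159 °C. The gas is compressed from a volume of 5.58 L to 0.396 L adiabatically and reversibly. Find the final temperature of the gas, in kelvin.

Adiabatic: T₁V₁^(γ−1) = T₂V₂^(γ−1) ⇒ T₂ = T₁ (V₁/V₂)^(γ−1).
T₁ = 159 °C = 432.1 K.
T₂ = 432.1 × (5.58/0.396)^(0.31) = 981.3 K.

T₂ ≈ 981 K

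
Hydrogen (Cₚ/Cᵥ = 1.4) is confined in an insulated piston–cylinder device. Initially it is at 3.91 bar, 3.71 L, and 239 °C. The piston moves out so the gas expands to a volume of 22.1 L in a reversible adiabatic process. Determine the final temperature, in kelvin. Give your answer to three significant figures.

T₂ ≈ 251 K

For a reversible adiabat TV^(γ−1) is constant, so T₂ = T₁ (V₁/V₂)^(γ−1).
T₁ = 239 °C = 512.1 K.
T₂ = 512.1 × (3.71/22.1)^(0.4) = 250.8 K.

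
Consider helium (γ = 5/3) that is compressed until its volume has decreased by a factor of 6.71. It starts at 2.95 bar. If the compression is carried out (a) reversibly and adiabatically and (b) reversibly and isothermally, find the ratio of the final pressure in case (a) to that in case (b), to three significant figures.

Isothermal: P_b = P₁(V₁/V₂) = 2.95×6.71.
Adiabatic: P_a = P₁(V₁/V₂)^γ = 2.95×6.71^(5/3).
P_a/P_b = (V₁/V₂)^(γ−1) = 6.71^(2/3) = 3.558.

P_adiabatic / P_isothermal ≈ 3.56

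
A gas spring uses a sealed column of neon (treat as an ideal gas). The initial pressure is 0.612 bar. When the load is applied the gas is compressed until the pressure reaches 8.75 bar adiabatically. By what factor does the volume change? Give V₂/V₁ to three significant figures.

V₂/V₁ ≈ 0.203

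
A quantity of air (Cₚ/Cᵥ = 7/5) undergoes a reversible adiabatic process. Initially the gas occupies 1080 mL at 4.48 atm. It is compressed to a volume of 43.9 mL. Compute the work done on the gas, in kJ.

P₂ = P₁(V₁/V₂)^γ = 4.48×(1080/43.9)^(7/5) = 396.8 atm.
For a reversible adiabat, W_by_gas = (P₁V₁ − P₂V₂)/(γ−1).
W_by = (453900×0.00108 − 4.021×10^7×4.39×10^-5) / (2/5) = -3187 J.
W_on_gas = −W_by = 3187 J.

W ≈ 3.19 kJ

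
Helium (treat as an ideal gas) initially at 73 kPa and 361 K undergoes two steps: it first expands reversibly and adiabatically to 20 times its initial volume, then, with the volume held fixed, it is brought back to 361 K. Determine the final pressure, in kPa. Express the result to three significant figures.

P₃ ≈ 3.65 kPa

For a monatomic ideal gas γ = 5/3.
Adiabatic step (PV^γ = const): P₂ = 73×(1/20)^(5/3) = 0.4954 kPa; T₂ = 361×(1/20)^(2/3) = 49 K.
Isochoric: P₃ = P₂(T₃/T₂) = 0.4954 × (361/49) = 3.65 kPa.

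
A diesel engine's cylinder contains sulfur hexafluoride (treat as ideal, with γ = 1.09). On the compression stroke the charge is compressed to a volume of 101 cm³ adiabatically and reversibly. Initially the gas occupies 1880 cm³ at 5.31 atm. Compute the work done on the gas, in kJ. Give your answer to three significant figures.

P₂ = P₁(V₁/V₂)^γ = 5.31×(1880/101)^(1.09) = 128.6 atm.
For a reversible adiabat, W_by_gas = (P₁V₁ − P₂V₂)/(γ−1).
W_by = (538000×0.00188 − 1.303×10^7×0.000101) / (0.09) = -3383 J.
W_on_gas = −W_by = 3383 J.

W ≈ 3.38 kJ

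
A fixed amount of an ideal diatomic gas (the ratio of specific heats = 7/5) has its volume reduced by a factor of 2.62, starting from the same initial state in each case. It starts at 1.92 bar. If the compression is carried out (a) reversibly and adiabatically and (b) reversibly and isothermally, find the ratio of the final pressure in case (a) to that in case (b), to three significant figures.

Isothermal: P_b = P₁(V₁/V₂) = 1.92×2.62.
Adiabatic: P_a = P₁(V₁/V₂)^γ = 1.92×2.62^(7/5).
P_a/P_b = (V₁/V₂)^(γ−1) = 2.62^(2/5) = 1.47.

P_adiabatic / P_isothermal ≈ 1.47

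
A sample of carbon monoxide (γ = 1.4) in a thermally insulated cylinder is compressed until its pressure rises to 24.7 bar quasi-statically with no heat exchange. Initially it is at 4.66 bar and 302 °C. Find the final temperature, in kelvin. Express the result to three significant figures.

Adiabatic: T₂/T₁ = (P₂/P₁)^((γ−1)/γ).
T₁ = 302 °C = 575.1 K.
T₂ = 575.1 × (24.7/4.66)^(0.286) = 926.2 K.

T₂ ≈ 926 K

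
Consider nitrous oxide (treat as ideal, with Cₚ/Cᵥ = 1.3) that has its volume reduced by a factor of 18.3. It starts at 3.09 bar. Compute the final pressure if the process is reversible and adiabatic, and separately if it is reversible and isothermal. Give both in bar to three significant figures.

adiabatic: 135 bar; isothermal: 56.5 bar

Isothermal: P₂ = P₁(V₁/V₂) = 3.09×18.3 = 56.55 bar.
Adiabatic: P₂ = P₁(V₁/V₂)^γ = 3.09×18.3^(1.3) = 135.3 bar.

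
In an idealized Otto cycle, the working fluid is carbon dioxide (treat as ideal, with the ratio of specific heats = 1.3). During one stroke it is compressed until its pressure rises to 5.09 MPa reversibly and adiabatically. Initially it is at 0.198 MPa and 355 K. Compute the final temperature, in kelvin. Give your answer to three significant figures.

T₂ ≈ 751 K

Adiabatic: T₂/T₁ = (P₂/P₁)^((γ−1)/γ).
T₂ = 355 × (5.09/0.198)^(0.231) = 751 K.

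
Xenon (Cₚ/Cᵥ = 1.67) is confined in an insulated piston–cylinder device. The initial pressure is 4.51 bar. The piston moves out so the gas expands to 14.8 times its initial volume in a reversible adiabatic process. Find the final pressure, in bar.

Adiabatic: P₁V₁^γ = P₂V₂^γ ⇒ P₂ = P₁ (V₁/V₂)^γ.
P₂ = 4.51 × (1/14.8)^(1.67) = 0.0501 bar.

P₂ ≈ 0.0501 bar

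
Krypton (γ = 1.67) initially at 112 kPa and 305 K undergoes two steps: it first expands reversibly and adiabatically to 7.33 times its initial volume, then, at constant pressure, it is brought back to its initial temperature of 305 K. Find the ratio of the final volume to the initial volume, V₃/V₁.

Adiabatic step: V₂/V₁ = 7.33; T₂ = T₁·(1/7.33)^(0.67) = 80.29 K.
Isobaric step: V₃/V₂ = T₃/T₂ = 305/80.29.
V₃/V₁ = (V₂/V₁)(V₃/V₂) = 7.33 × (305/80.29) = 27.84.

V₃/V₁ ≈ 27.8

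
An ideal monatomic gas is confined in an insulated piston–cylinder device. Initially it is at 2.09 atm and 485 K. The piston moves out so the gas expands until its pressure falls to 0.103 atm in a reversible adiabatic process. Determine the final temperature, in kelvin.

T₂ ≈ 145 K

Adiabatic: T₂/T₁ = (P₂/P₁)^((γ−1)/γ).
For a monatomic ideal gas γ = 5/3, so (γ−1)/γ = 2/5.
T₂ = 485 × (0.103/2.09)^(2/5) = 145.5 K.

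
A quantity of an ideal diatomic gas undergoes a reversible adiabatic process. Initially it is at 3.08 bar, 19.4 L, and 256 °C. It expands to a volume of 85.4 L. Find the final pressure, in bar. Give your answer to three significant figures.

Adiabatic: P₁V₁^γ = P₂V₂^γ ⇒ P₂ = P₁ (V₁/V₂)^γ.
γ = 7/5 for a diatomic ideal gas.
P₂ = 3.08 × (19.4/85.4)^(7/5) = 0.3868 bar.

P₂ ≈ 0.387 bar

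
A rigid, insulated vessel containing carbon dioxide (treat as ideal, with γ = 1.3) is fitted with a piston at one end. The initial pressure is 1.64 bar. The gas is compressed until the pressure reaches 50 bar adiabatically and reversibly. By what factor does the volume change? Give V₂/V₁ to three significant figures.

From PV^γ = const, V₂/V₁ = (P₁/P₂)^(1/γ).
V₂/V₁ = (1.64/50)^(0.769) = 0.07217.

V₂/V₁ ≈ 0.0722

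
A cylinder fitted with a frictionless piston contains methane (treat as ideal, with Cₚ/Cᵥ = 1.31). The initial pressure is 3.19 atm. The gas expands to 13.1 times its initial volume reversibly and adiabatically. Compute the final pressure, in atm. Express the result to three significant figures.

Adiabatic: P₁V₁^γ = P₂V₂^γ ⇒ P₂ = P₁ (V₁/V₂)^γ.
P₂ = 3.19 × (1/13.1)^(1.31) = 0.1097 atm.

P₂ ≈ 0.110 atm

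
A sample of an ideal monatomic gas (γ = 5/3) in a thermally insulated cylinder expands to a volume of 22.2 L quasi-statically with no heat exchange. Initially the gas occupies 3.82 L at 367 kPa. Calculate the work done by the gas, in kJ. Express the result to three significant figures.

W ≈ 1.45 kJ

P₂ = P₁(V₁/V₂)^γ = 367×(3.82/22.2)^(5/3) = 19.54 kPa.
For a reversible adiabat, W_by_gas = (P₁V₁ − P₂V₂)/(γ−1).
W_by = (367000×0.00382 − 19540×0.0222) / (2/3) = 1452 J.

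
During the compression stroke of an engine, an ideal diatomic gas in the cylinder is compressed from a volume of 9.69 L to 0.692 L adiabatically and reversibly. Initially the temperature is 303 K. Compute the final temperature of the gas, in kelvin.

Adiabatic: T₁V₁^(γ−1) = T₂V₂^(γ−1) ⇒ T₂ = T₁ (V₁/V₂)^(γ−1).
For a diatomic ideal gas γ = 7/5, so γ−1 = 2/5.
T₂ = 303 × (9.69/0.692)^(2/5) = 870.8 K.

T₂ ≈ 871 K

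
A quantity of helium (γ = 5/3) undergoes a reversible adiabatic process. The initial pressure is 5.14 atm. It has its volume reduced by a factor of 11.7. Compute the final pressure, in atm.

Adiabatic: P₁V₁^γ = P₂V₂^γ ⇒ P₂ = P₁ (V₁/V₂)^γ.
P₂ = 5.14 × 11.7^(5/3) = 309.9 atm.

P₂ ≈ 310 atm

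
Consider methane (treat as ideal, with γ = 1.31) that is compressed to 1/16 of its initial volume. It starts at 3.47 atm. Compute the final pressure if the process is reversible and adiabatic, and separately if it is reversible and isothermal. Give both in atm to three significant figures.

adiabatic: 131 atm; isothermal: 55.5 atm

Isothermal: P₂ = P₁(V₁/V₂) = 3.47×16 = 55.52 atm.
Adiabatic: P₂ = P₁(V₁/V₂)^γ = 3.47×16^(1.31) = 131.1 atm.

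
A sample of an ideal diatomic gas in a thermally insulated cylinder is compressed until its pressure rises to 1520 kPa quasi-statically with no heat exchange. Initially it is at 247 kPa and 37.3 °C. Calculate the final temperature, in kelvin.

T₂ ≈ 522 K

Adiabatic: T₂/T₁ = (P₂/P₁)^((γ−1)/γ).
For a diatomic ideal gas γ = 7/5, so (γ−1)/γ = 2/7.
T₁ = 37.3 °C = 310.4 K.
T₂ = 310.4 × (1520/247)^(2/7) = 521.7 K.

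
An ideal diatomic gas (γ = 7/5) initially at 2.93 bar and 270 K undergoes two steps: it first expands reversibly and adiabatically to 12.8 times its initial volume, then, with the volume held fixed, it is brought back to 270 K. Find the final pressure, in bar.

P₃ ≈ 0.229 bar

Adiabatic step (PV^γ = const): P₂ = 2.93×(1/12.8)^(7/5) = 0.08256 bar; T₂ = 270×(1/12.8)^(2/5) = 97.38 K.
Isochoric: P₃ = P₂(T₃/T₂) = 0.08256 × (270/97.38) = 0.2289 bar.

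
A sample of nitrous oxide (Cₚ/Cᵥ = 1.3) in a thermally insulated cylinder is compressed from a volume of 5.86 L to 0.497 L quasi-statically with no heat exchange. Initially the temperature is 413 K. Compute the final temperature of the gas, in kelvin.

T₂ ≈ 866 K

Adiabatic: T₁V₁^(γ−1) = T₂V₂^(γ−1) ⇒ T₂ = T₁ (V₁/V₂)^(γ−1).
T₂ = 413 × (5.86/0.497)^(0.3) = 865.8 K.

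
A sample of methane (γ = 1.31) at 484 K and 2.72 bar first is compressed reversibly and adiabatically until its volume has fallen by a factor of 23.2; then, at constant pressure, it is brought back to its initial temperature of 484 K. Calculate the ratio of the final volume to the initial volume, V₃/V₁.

V₃/V₁ ≈ 0.0163

Adiabatic step: V₂/V₁ = 0.0431; T₂ = T₁·23.2^(0.31) = 1283 K.
Isobaric step: V₃/V₂ = T₃/T₂ = 484/1283.
V₃/V₁ = (V₂/V₁)(V₃/V₂) = 0.0431 × (484/1283) = 0.01626.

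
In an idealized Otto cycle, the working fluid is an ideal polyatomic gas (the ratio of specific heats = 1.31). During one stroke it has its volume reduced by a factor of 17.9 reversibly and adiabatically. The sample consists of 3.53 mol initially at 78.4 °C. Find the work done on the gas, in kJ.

W ≈ 48.1 kJ

Adiabatic: T₁V₁^(γ−1) = T₂V₂^(γ−1) ⇒ T₂ = T₁ (V₁/V₂)^(γ−1).
T₁ = 78.4 °C = 351.5 K.
T₂ = 351.5 × 17.9^(0.31) = 859.7 K.
Q = 0, so ΔU = W_on_gas = nCᵥΔT with Cᵥ = R/(γ−1) = 26.82 J/(mol·K).
ΔU = 3.53 × 26.82 × (859.7 − 351.5) = 48110 J.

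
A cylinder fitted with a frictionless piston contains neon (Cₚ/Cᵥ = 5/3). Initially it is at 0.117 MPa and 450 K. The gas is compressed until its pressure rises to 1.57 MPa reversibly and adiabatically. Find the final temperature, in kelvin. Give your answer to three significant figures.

T₂ ≈ 1270 K

Adiabatic: T₂/T₁ = (P₂/P₁)^((γ−1)/γ).
T₂ = 450 × (1.57/0.117)^(2/5) = 1271 K.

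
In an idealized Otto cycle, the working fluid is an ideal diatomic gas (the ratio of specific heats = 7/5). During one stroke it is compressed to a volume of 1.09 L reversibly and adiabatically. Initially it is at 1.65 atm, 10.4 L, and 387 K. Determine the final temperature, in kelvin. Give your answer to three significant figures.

Adiabatic: T₁V₁^(γ−1) = T₂V₂^(γ−1) ⇒ T₂ = T₁ (V₁/V₂)^(γ−1).
T₂ = 387 × (10.4/1.09)^(2/5) = 954 K.

T₂ ≈ 954 K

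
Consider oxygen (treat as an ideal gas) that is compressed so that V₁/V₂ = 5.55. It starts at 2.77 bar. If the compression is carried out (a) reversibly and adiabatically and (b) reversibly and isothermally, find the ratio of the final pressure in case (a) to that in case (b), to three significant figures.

P_adiabatic / P_isothermal ≈ 1.98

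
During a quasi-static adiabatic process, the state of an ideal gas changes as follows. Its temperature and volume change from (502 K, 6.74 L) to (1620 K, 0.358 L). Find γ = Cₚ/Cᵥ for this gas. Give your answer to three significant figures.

TV^(γ−1) = const ⇒ γ − 1 = ln(T₂/T₁) / ln(V₁/V₂).
γ = 1 + ln(1620/502) / ln(6.74/0.358) = 1.399.

γ ≈ 1.40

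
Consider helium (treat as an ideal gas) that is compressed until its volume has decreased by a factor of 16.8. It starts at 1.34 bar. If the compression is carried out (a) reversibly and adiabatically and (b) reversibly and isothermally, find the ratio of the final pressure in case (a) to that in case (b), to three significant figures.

P_adiabatic / P_isothermal ≈ 6.56

For a monatomic ideal gas γ = 5/3.
Isothermal: P_b = P₁(V₁/V₂) = 1.34×16.8.
Adiabatic: P_a = P₁(V₁/V₂)^γ = 1.34×16.8^(5/3).
P_a/P_b = (V₁/V₂)^(γ−1) = 16.8^(2/3) = 6.56.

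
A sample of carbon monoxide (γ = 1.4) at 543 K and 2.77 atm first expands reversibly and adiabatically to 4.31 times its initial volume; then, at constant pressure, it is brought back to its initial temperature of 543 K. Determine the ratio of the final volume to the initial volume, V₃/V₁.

Adiabatic step: V₂/V₁ = 4.31; T₂ = T₁·(1/4.31)^(0.4) = 302.7 K.
Isobaric step: V₃/V₂ = T₃/T₂ = 543/302.7.
V₃/V₁ = (V₂/V₁)(V₃/V₂) = 4.31 × (543/302.7) = 7.732.

V₃/V₁ ≈ 7.73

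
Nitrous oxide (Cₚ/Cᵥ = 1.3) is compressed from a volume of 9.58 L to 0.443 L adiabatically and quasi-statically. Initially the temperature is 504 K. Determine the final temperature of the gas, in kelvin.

For a reversible adiabat TV^(γ−1) is constant, so T₂ = T₁ (V₁/V₂)^(γ−1).
T₂ = 504 × (9.58/0.443)^(0.3) = 1267 K.

T₂ ≈ 1270 K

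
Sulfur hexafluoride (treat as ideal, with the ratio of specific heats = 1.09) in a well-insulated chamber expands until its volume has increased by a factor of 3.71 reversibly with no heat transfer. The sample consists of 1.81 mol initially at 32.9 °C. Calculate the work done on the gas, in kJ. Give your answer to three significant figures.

W ≈ -5.70 kJ

Adiabatic: T₁V₁^(γ−1) = T₂V₂^(γ−1) ⇒ T₂ = T₁ (V₁/V₂)^(γ−1).
T₁ = 32.9 °C = 306 K.
T₂ = 306 × (1/3.71)^(0.09) = 272 K.
Q = 0, so ΔU = W_on_gas = nCᵥΔT with Cᵥ = R/(γ−1) = 92.38 J/(mol·K).
ΔU = 1.81 × 92.38 × (272 − 306) = -5695 J.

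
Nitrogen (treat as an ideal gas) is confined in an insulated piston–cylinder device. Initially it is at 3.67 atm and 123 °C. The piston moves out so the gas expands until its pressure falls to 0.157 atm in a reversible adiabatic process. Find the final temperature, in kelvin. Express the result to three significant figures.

Adiabatic: T₂/T₁ = (P₂/P₁)^((γ−1)/γ).
For a diatomic ideal gas γ = 7/5, so (γ−1)/γ = 2/7.
T₁ = 123 °C = 396.1 K.
T₂ = 396.1 × (0.157/3.67)^(2/7) = 161 K.

T₂ ≈ 161 K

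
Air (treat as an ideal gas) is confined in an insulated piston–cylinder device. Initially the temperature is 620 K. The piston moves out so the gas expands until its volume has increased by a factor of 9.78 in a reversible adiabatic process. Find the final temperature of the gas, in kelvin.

T₂ ≈ 249 K

Adiabatic: T₁V₁^(γ−1) = T₂V₂^(γ−1) ⇒ T₂ = T₁ (V₁/V₂)^(γ−1).
For a diatomic ideal gas γ = 7/5, so γ−1 = 2/5.
T₂ = 620 × (1/9.78)^(2/5) = 249 K.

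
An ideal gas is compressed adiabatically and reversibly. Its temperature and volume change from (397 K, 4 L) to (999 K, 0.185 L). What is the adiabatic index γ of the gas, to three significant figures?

γ ≈ 1.30

TV^(γ−1) = const ⇒ γ − 1 = ln(T₂/T₁) / ln(V₁/V₂).
γ = 1 + ln(999/397) / ln(4/0.185) = 1.3.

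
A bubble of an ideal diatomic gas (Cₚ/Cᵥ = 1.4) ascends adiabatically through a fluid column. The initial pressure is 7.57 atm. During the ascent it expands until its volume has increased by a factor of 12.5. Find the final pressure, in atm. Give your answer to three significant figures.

P₂ ≈ 0.221 atm

Since PV^γ is constant along a reversible adiabat, P₂ = P₁ (V₁/V₂)^γ.
P₂ = 7.57 × (1/12.5)^(1.4) = 0.2205 atm.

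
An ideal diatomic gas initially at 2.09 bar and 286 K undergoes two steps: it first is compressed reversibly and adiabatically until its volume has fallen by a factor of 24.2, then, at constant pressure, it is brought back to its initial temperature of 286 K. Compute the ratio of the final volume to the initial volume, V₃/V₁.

For a diatomic ideal gas γ = 7/5.
Adiabatic step: V₂/V₁ = 0.04132; T₂ = T₁·24.2^(2/5) = 1023 K.
Isobaric step: V₃/V₂ = T₃/T₂ = 286/1023.
V₃/V₁ = (V₂/V₁)(V₃/V₂) = 0.04132 × (286/1023) = 0.01155.

V₃/V₁ ≈ 0.0116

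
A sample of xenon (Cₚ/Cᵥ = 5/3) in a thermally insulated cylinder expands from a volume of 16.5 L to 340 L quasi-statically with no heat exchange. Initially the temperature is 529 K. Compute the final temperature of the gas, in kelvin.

T₂ ≈ 70.4 K

For a reversible adiabat TV^(γ−1) is constant, so T₂ = T₁ (V₁/V₂)^(γ−1).
T₂ = 529 × (16.5/340)^(2/3) = 70.38 K.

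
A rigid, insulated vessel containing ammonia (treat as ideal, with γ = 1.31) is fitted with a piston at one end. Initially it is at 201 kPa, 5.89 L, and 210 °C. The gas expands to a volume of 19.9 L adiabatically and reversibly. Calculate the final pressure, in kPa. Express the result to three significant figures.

Adiabatic: P₁V₁^γ = P₂V₂^γ ⇒ P₂ = P₁ (V₁/V₂)^γ.
P₂ = 201 × (5.89/19.9)^(1.31) = 40.79 kPa.

P₂ ≈ 40.8 kPa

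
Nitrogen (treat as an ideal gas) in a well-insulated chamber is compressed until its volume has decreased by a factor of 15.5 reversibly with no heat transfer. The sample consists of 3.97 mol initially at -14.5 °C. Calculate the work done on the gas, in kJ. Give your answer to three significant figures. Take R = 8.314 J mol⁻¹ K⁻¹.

Adiabatic: T₁V₁^(γ−1) = T₂V₂^(γ−1) ⇒ T₂ = T₁ (V₁/V₂)^(γ−1).
γ = 7/5 for a diatomic ideal gas, so γ−1 = 2/5.
T₁ = -14.5 °C = 258.6 K.
T₂ = 258.6 × 15.5^(2/5) = 774.2 K.
Q = 0, so ΔU = W_on_gas = nCᵥΔT with Cᵥ = R/(γ−1) = 20.79 J/(mol·K).
ΔU = 3.97 × 20.79 × (774.2 − 258.6) = 42540 J.

W ≈ 42.5 kJ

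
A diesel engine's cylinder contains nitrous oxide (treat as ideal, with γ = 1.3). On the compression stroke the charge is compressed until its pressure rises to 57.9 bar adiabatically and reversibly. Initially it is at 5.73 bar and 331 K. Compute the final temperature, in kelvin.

T₂ ≈ 564 K

Adiabatic: T₂/T₁ = (P₂/P₁)^((γ−1)/γ).
T₂ = 331 × (57.9/5.73)^(0.231) = 564.5 K.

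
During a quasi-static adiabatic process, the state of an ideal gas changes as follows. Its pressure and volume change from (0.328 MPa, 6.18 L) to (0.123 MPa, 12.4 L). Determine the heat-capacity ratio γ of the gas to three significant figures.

PV^γ = const ⇒ γ = ln(P₂/P₁) / ln(V₁/V₂).
γ = ln(0.123/0.328) / ln(6.18/12.4) = 1.408.

γ ≈ 1.41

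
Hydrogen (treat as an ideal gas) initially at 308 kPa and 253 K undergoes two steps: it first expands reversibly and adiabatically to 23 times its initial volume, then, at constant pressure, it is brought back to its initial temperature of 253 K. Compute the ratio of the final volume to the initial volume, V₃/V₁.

V₃/V₁ ≈ 80.6

For a diatomic ideal gas γ = 7/5.
Adiabatic step: V₂/V₁ = 23; T₂ = T₁·(1/23)^(2/5) = 72.18 K.
Isobaric step: V₃/V₂ = T₃/T₂ = 253/72.18.
V₃/V₁ = (V₂/V₁)(V₃/V₂) = 23 × (253/72.18) = 80.62.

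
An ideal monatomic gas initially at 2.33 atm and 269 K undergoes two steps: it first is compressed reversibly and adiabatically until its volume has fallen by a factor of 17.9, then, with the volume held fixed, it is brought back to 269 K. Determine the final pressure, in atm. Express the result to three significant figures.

P₃ ≈ 41.7 atm

For a monatomic ideal gas γ = 5/3.
Adiabatic step (PV^γ = const): P₂ = 2.33×17.9^(5/3) = 285.4 atm; T₂ = 269×17.9^(2/3) = 1841 K.
Isochoric: P₃ = P₂(T₃/T₂) = 285.4 × (269/1841) = 41.71 atm.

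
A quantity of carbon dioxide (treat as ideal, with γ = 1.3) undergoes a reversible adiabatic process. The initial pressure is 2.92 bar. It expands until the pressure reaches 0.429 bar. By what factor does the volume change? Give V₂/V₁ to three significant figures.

From PV^γ = const, V₂/V₁ = (P₁/P₂)^(1/γ).
V₂/V₁ = (2.92/0.429)^(0.769) = 4.372.

V₂/V₁ ≈ 4.37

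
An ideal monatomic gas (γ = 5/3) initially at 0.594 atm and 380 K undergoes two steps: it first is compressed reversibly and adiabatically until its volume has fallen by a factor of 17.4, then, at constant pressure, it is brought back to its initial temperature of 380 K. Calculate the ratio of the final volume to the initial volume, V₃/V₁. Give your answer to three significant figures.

Adiabatic step: V₂/V₁ = 0.05747; T₂ = T₁·17.4^(2/3) = 2552 K.
Isobaric step: V₃/V₂ = T₃/T₂ = 380/2552.
V₃/V₁ = (V₂/V₁)(V₃/V₂) = 0.05747 × (380/2552) = 0.008559.

V₃/V₁ ≈ 0.00856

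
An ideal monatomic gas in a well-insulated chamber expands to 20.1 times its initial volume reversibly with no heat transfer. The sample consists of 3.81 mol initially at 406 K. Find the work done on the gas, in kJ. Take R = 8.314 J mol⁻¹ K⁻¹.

W ≈ -16.7 kJ

For a reversible adiabat TV^(γ−1) is constant, so T₂ = T₁ (V₁/V₂)^(γ−1).
γ = 5/3 for a monatomic ideal gas, so γ−1 = 2/3.
T₂ = 406 × (1/20.1)^(2/3) = 54.92 K.
Q = 0, so ΔU = W_on_gas = nCᵥΔT with Cᵥ = R/(γ−1) = 12.47 J/(mol·K).
ΔU = 3.81 × 12.47 × (54.92 − 406) = -16680 J.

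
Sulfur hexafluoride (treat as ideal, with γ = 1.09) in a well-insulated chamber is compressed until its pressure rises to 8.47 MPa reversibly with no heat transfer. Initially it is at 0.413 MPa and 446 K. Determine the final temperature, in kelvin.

T₂ ≈ 572 K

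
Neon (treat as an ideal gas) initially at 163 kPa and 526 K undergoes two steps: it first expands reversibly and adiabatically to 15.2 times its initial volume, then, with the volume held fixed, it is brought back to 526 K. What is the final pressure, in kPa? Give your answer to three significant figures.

P₃ ≈ 10.7 kPa

For a monatomic ideal gas γ = 5/3.
Adiabatic step (PV^γ = const): P₂ = 163×(1/15.2)^(5/3) = 1.748 kPa; T₂ = 526×(1/15.2)^(2/3) = 85.72 K.
Isochoric: P₃ = P₂(T₃/T₂) = 1.748 × (526/85.72) = 10.72 kPa.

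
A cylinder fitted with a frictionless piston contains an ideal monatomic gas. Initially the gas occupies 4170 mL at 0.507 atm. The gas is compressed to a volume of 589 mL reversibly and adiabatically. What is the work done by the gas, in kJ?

γ = 5/3 for a monatomic ideal gas.
P₂ = P₁(V₁/V₂)^γ = 0.507×(4170/589)^(5/3) = 13.23 atm.
For a reversible adiabat, W_by_gas = (P₁V₁ − P₂V₂)/(γ−1).
W_by = (51370×0.00417 − 1.341×10^6×0.000589) / (2/3) = -863.4 J.

W ≈ -0.863 kJ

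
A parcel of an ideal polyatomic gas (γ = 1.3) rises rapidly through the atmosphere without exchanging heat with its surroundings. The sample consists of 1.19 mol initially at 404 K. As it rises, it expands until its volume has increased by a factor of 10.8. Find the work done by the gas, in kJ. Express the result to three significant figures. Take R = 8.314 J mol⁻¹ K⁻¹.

W ≈ 6.80 kJ

For a reversible adiabat TV^(γ−1) is constant, so T₂ = T₁ (V₁/V₂)^(γ−1).
T₂ = 404 × (1/10.8)^(0.3) = 197.9 K.
Q = 0, so ΔU = W_on_gas = nCᵥΔT with Cᵥ = R/(γ−1) = 27.71 J/(mol·K).
ΔU = 1.19 × 27.71 × (197.9 − 404) = -6798 J.
Work done by the gas = −ΔU = 6798 J.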